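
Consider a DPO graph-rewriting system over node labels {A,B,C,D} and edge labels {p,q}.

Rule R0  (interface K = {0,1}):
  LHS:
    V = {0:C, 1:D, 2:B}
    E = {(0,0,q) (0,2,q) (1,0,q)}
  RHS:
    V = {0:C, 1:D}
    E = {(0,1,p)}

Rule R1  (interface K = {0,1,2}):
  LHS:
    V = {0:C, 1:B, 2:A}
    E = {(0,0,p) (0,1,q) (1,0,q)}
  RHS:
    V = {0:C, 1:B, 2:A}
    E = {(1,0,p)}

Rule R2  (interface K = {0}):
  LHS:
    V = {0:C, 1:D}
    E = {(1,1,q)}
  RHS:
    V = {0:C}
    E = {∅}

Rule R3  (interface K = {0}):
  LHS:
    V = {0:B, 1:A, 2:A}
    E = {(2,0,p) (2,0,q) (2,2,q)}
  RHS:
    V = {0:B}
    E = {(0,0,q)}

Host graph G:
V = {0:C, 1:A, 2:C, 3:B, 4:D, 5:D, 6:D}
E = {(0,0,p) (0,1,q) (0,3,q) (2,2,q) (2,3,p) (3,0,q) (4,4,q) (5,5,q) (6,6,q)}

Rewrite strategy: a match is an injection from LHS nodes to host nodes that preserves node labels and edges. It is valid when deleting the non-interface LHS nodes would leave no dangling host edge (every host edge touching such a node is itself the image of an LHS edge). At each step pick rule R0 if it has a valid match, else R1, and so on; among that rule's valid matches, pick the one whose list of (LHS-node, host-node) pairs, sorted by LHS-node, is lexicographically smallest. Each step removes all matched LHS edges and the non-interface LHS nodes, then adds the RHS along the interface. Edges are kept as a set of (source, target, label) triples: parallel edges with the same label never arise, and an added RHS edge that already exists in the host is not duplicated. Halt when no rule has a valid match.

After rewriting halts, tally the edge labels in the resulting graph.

[0] host  ⇒  7 nodes, 9 edges  {0-p->0 0-q->1 0-q->3 2-q->2 2-p->3 3-q->0 4-q->4 5-q->5 6-q->6}
[1] R1 @ {0↦0, 1↦3, 2↦1}  ⇒  7 nodes, 7 edges  {0-q->1 2-q->2 2-p->3 3-p->0 4-q->4 5-q->5 6-q->6}
[2] R2 @ {0↦0, 1↦4}  ⇒  6 nodes, 6 edges  {0-q->1 2-q->2 2-p->3 3-p->0 5-q->5 6-q->6}
[3] R2 @ {0↦0, 1↦5}  ⇒  5 nodes, 5 edges  {0-q->1 2-q->2 2-p->3 3-p->0 6-q->6}
[4] R2 @ {0↦0, 1↦6}  ⇒  4 nodes, 4 edges  {0-q->1 2-q->2 2-p->3 3-p->0}
halt: no rule applies after step 4
NF edges: [(0, 1, 'q'), (2, 2, 'q'), (2, 3, 'p'), (3, 0, 'p')]

Answer: p:2 q:2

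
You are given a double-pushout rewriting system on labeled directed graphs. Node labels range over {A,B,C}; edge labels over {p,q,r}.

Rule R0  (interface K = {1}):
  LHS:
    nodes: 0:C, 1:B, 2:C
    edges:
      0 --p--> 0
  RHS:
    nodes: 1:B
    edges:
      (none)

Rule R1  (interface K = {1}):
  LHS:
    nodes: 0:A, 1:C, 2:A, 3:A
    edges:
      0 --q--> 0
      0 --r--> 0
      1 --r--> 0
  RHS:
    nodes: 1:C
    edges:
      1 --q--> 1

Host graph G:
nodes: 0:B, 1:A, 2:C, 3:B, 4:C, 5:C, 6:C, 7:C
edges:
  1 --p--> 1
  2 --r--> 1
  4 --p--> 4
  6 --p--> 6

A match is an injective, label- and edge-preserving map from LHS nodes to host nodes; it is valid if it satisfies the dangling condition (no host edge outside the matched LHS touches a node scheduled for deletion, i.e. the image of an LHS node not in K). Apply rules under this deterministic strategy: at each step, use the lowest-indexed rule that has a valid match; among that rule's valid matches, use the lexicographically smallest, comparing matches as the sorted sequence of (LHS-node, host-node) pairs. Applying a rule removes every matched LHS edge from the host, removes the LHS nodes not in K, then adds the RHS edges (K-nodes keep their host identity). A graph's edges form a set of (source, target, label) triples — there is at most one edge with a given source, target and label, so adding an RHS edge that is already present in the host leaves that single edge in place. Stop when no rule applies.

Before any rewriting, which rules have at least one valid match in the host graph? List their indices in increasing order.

Answer: [R0]

Steps:
R0: 8 valid matches — {0↦4, 1↦0, 2↦5}, {0↦4, 1↦0, 2↦7}, {0↦4, 1↦3, 2↦5} (+5 more)
R1: no valid match — LHS pattern not found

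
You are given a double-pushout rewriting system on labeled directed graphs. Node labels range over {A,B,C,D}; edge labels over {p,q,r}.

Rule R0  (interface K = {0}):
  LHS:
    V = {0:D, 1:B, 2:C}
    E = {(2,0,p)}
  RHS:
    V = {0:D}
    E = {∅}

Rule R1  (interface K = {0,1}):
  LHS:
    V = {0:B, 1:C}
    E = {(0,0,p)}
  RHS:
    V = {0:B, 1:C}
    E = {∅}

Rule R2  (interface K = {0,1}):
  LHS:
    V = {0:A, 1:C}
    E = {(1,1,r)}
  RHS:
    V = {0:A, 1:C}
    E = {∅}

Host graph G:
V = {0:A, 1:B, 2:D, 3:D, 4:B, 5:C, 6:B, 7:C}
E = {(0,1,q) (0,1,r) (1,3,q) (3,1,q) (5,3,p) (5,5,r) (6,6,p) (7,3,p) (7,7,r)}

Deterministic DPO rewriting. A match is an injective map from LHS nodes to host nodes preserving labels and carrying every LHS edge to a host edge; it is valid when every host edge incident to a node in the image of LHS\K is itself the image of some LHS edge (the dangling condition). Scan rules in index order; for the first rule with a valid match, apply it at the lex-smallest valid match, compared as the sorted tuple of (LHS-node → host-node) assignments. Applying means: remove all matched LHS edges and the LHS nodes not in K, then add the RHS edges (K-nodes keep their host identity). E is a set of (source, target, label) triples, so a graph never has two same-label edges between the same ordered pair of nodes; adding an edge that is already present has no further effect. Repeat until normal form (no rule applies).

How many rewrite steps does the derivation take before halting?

Answer: 5

Rewrite trace:
initial: |V|=8 |E|=9  E = 0-q->1 0-r->1 1-q->3 3-q->1 5-p->3 5-r->5 6-p->6 7-p->3 7-r->7
step 1: apply R1 at {0↦6, 1↦5}  → |V|=8 |E|=8  E = 0-q->1 0-r->1 1-q->3 3-q->1 5-p->3 5-r->5 7-p->3 7-r->7
step 2: apply R2 at {0↦0, 1↦5}  → |V|=8 |E|=7  E = 0-q->1 0-r->1 1-q->3 3-q->1 5-p->3 7-p->3 7-r->7
step 3: apply R0 at {0↦3, 1↦4, 2↦5}  → |V|=6 |E|=6  E = 0-q->1 0-r->1 1-q->3 3-q->1 7-p->3 7-r->7
step 4: apply R2 at {0↦0, 1↦7}  → |V|=6 |E|=5  E = 0-q->1 0-r->1 1-q->3 3-q->1 7-p->3
step 5: apply R0 at {0↦3, 1↦6, 2↦7}  → |V|=4 |E|=4  E = 0-q->1 0-r->1 1-q->3 3-q->1
final graph: no rule applies after step 5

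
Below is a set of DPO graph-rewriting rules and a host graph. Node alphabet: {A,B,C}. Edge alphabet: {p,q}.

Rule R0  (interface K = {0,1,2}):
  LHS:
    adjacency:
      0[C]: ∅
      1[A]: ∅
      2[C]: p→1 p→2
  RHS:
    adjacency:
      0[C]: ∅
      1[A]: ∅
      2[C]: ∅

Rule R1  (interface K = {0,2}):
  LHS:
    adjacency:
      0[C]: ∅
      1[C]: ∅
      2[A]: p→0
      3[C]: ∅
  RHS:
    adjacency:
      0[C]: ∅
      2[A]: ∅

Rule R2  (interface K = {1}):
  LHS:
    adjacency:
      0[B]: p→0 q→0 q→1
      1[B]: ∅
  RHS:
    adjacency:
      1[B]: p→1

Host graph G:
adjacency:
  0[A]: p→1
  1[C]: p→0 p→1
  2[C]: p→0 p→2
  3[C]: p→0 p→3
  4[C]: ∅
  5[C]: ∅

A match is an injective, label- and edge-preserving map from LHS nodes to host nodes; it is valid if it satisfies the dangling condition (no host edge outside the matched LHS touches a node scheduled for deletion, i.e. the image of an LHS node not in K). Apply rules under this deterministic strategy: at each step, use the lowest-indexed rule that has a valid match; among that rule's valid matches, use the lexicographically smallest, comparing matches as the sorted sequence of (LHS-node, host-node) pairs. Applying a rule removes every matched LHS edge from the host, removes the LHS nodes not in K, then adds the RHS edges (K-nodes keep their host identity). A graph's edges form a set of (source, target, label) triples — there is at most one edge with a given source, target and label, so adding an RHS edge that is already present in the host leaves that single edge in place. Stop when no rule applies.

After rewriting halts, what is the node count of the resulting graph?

start.  V:6 E:7  edges: 0-p->1 1-p->0 1-p->1 2-p->0 2-p->2 3-p->0 3-p->3
1. fire R0 via {0↦1, 1↦0, 2↦2}  →  V:6 E:5  edges: 0-p->1 1-p->0 1-p->1 3-p->0 3-p->3
2. fire R0 via {0↦1, 1↦0, 2↦3}  →  V:6 E:3  edges: 0-p->1 1-p->0 1-p->1
3. fire R0 via {0↦2, 1↦0, 2↦1}  →  V:6 E:1  edges: 0-p->1
4. fire R1 via {0↦1, 1↦2, 2↦0, 3↦3}  →  V:4 E:0  edges: ∅
normal form: no rule applies after step 4
NF nodes: {0:A, 1:C, 4:C, 5:C}

Answer: 4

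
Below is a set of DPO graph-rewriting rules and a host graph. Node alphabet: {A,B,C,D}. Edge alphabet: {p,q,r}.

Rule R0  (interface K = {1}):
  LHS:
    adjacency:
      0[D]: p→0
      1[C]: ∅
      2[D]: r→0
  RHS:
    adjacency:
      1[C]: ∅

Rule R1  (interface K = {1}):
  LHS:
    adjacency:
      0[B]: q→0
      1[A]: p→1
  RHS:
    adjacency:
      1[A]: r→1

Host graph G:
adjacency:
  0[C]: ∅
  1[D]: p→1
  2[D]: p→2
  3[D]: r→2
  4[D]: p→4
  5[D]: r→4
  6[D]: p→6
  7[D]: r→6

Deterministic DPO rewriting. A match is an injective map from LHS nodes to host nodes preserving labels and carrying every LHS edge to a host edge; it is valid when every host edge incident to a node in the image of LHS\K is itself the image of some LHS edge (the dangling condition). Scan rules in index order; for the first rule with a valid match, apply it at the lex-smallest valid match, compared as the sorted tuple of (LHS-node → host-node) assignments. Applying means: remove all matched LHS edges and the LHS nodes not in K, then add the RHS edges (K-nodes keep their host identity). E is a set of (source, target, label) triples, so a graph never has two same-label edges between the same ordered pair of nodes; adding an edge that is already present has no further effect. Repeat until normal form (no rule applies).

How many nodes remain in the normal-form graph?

initial: |V|=8 |E|=7  E = 1-p->1 2-p->2 3-r->2 4-p->4 5-r->4 6-p->6 7-r->6
step 1: apply R0 at {0↦2, 1↦0, 2↦3}  → |V|=6 |E|=5  E = 1-p->1 4-p->4 5-r->4 6-p->6 7-r->6
step 2: apply R0 at {0↦4, 1↦0, 2↦5}  → |V|=4 |E|=3  E = 1-p->1 6-p->6 7-r->6
step 3: apply R0 at {0↦6, 1↦0, 2↦7}  → |V|=2 |E|=1  E = 1-p->1
halt: no rule applies after step 3
NF nodes: {0:C, 1:D}

Answer: 2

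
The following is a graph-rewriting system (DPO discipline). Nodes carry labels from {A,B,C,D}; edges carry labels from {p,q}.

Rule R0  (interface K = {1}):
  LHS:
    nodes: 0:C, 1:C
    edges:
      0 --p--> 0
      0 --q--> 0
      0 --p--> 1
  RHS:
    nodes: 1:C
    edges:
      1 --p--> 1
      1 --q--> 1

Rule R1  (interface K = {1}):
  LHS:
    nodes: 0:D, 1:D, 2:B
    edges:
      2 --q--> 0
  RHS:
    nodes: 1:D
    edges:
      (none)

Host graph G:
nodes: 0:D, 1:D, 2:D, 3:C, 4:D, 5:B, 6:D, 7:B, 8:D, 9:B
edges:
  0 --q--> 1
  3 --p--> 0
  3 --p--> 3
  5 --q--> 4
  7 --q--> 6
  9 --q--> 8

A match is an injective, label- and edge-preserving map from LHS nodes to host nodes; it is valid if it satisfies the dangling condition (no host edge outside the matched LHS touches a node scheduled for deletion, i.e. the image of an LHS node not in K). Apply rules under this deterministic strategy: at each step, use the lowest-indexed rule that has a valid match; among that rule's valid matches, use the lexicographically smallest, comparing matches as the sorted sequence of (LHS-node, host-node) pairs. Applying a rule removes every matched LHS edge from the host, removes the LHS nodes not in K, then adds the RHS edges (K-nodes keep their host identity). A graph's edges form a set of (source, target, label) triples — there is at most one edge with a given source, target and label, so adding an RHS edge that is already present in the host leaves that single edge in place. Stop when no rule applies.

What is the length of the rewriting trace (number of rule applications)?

Answer: 3

Derivation:
initial: |V|=10 |E|=6  E = 0-q->1 3-p->0 3-p->3 5-q->4 7-q->6 9-q->8
step 1: apply R1 at {0↦4, 1↦0, 2↦5}  → |V|=8 |E|=5  E = 0-q->1 3-p->0 3-p->3 7-q->6 9-q->8
step 2: apply R1 at {0↦6, 1↦0, 2↦7}  → |V|=6 |E|=4  E = 0-q->1 3-p->0 3-p->3 9-q->8
step 3: apply R1 at {0↦8, 1↦0, 2↦9}  → |V|=4 |E|=3  E = 0-q->1 3-p->0 3-p->3
final graph: no rule applies after step 3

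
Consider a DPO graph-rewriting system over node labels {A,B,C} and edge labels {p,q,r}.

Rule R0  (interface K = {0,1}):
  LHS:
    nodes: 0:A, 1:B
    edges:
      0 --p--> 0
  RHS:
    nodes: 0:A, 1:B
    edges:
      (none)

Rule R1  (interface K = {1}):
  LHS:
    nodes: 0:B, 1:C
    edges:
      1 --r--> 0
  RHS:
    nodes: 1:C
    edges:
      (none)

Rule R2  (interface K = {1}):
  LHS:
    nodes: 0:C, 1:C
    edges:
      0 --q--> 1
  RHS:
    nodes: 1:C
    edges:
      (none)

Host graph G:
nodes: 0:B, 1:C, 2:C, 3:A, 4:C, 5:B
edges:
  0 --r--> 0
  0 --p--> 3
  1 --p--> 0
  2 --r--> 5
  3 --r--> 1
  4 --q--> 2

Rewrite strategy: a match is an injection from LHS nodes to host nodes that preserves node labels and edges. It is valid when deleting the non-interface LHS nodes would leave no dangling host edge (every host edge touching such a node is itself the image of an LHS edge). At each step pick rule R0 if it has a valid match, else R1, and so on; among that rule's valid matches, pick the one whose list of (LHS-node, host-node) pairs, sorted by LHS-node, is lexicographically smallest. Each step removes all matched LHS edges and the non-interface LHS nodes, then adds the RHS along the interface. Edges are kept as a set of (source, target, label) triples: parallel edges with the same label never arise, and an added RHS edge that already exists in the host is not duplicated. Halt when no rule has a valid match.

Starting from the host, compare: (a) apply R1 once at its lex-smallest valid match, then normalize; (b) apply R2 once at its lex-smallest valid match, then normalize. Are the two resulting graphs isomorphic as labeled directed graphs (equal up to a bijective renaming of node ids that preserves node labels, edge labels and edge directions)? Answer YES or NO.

Answer: YES

Steps:
branch R1-first: apply at {0↦5, 1↦2} → |E|=5, then 1 more step(s) → NF |V|=4 |E|=4 V={0:B, 1:C, 2:C, 3:A} E=0-r->0 0-p->3 1-p->0 3-r->1
branch R2-first: apply at {0↦4, 1↦2} → |E|=5, then 1 more step(s) → NF |V|=4 |E|=4 V={0:B, 1:C, 2:C, 3:A} E=0-r->0 0-p->3 1-p->0 3-r->1
graphs isomorphic (equal up to label-preserving node renaming)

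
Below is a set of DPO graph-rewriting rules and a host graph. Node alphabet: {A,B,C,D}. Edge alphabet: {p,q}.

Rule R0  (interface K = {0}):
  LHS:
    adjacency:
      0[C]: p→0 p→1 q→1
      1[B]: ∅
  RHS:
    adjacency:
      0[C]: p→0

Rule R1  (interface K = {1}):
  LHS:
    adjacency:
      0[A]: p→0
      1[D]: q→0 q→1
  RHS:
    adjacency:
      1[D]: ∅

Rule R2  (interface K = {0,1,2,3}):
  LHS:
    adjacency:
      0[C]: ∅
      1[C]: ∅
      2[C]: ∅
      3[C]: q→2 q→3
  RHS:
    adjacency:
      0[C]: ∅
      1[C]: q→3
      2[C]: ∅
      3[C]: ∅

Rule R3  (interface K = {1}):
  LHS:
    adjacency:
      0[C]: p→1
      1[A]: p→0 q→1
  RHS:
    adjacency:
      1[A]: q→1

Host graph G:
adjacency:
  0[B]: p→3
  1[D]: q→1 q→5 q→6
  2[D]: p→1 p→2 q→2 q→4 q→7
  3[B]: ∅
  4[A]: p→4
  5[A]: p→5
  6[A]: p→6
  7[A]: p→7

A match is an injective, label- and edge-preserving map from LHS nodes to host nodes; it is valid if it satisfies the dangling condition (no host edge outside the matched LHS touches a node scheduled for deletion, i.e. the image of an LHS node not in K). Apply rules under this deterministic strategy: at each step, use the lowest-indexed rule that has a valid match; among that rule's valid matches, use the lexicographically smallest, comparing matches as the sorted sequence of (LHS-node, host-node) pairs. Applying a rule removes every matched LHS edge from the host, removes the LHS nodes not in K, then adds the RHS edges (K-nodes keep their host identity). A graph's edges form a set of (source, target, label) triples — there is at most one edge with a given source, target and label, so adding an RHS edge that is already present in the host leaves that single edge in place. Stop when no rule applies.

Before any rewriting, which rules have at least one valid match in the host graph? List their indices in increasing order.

Answer: [R1]

Steps:
R0: no valid match — LHS pattern not found
R1: 4 valid matches — {0↦4, 1↦2}, {0↦5, 1↦1}, {0↦6, 1↦1} (+1 more)
R2: no valid match — LHS pattern not found
R3: no valid match — LHS pattern not found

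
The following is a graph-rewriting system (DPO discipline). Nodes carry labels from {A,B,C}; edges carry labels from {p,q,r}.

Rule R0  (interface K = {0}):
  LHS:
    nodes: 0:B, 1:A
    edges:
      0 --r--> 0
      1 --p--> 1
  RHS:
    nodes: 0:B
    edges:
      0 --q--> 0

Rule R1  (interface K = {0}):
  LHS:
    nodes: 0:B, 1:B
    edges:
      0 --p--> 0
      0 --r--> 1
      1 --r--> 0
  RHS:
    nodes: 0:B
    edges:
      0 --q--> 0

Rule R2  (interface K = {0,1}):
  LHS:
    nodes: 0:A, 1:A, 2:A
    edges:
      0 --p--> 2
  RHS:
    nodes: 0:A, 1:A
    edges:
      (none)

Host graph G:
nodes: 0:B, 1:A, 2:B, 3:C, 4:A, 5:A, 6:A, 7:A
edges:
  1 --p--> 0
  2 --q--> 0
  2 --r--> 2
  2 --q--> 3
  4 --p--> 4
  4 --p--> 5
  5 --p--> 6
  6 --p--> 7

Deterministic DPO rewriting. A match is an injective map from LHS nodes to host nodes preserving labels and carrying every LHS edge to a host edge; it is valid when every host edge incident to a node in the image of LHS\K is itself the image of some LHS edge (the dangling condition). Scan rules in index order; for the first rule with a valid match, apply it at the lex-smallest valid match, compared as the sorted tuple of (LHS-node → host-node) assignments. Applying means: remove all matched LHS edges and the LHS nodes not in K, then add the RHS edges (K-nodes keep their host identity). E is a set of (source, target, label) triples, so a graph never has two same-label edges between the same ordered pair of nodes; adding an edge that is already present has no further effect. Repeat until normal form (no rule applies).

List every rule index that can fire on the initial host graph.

R0: no valid match — 1 raw match, all fail dangling condition
R1: no valid match — LHS pattern not found
R2: 3 valid matches — {0↦6, 1↦1, 2↦7}, {0↦6, 1↦4, 2↦7}, {0↦6, 1↦5, 2↦7}

Answer: [R2]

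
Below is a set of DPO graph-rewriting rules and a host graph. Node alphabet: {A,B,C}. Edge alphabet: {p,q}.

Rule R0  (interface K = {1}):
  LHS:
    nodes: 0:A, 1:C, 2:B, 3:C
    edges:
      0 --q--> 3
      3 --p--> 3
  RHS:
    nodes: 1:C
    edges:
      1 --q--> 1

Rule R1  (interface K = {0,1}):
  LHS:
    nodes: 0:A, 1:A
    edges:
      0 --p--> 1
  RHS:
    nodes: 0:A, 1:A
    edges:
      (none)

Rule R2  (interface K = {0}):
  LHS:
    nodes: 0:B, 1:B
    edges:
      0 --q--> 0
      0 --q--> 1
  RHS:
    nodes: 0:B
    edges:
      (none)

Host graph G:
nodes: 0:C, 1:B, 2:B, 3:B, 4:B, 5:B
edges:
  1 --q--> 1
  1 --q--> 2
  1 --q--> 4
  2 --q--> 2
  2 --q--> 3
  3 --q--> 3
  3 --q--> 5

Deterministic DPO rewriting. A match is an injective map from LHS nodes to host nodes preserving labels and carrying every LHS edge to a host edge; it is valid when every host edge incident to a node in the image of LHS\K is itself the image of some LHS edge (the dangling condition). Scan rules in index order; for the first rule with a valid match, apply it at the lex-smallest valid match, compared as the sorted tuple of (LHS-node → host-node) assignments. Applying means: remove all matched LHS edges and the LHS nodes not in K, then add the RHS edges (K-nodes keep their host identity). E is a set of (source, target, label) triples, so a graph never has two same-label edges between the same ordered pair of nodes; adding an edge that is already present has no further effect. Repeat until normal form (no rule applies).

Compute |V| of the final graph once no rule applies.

Answer: 3

Derivation:
initial: |V|=6 |E|=7  E = 1-q->1 1-q->2 1-q->4 2-q->2 2-q->3 3-q->3 3-q->5
step 1: apply R2 at {0↦1, 1↦4}  → |V|=5 |E|=5  E = 1-q->2 2-q->2 2-q->3 3-q->3 3-q->5
step 2: apply R2 at {0↦3, 1↦5}  → |V|=4 |E|=3  E = 1-q->2 2-q->2 2-q->3
step 3: apply R2 at {0↦2, 1↦3}  → |V|=3 |E|=1  E = 1-q->2
final graph: no rule applies after step 3
NF nodes: {0:C, 1:B, 2:B}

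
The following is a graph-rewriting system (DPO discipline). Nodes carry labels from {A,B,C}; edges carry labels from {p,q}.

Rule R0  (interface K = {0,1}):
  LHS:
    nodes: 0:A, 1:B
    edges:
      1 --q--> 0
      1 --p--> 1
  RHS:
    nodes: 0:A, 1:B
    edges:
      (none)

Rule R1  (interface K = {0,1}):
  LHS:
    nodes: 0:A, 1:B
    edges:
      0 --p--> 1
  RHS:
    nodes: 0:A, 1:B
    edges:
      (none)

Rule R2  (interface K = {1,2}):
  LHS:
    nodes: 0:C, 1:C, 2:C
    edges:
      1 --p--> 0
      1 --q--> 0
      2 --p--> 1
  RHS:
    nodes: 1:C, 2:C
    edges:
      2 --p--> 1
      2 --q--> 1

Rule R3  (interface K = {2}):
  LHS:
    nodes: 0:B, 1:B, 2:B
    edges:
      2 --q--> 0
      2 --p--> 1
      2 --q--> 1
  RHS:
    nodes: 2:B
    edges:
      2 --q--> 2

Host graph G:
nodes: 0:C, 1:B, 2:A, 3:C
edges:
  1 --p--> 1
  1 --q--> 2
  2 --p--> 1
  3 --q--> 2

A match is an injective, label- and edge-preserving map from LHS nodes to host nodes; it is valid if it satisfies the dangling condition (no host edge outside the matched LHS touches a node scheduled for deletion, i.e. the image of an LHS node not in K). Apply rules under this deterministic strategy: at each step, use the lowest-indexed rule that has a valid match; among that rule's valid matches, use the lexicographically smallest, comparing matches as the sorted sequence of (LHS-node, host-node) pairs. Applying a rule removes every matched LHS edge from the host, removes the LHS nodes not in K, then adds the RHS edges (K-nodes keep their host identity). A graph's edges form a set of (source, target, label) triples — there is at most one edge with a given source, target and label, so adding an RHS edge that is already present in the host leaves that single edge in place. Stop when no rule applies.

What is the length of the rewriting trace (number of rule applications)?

initial: |V|=4 |E|=4  E = 1-p->1 1-q->2 2-p->1 3-q->2
step 1: apply R0 at {0↦2, 1↦1}  → |V|=4 |E|=2  E = 2-p->1 3-q->2
step 2: apply R1 at {0↦2, 1↦1}  → |V|=4 |E|=1  E = 3-q->2
final graph: no rule applies after step 2

Answer: 2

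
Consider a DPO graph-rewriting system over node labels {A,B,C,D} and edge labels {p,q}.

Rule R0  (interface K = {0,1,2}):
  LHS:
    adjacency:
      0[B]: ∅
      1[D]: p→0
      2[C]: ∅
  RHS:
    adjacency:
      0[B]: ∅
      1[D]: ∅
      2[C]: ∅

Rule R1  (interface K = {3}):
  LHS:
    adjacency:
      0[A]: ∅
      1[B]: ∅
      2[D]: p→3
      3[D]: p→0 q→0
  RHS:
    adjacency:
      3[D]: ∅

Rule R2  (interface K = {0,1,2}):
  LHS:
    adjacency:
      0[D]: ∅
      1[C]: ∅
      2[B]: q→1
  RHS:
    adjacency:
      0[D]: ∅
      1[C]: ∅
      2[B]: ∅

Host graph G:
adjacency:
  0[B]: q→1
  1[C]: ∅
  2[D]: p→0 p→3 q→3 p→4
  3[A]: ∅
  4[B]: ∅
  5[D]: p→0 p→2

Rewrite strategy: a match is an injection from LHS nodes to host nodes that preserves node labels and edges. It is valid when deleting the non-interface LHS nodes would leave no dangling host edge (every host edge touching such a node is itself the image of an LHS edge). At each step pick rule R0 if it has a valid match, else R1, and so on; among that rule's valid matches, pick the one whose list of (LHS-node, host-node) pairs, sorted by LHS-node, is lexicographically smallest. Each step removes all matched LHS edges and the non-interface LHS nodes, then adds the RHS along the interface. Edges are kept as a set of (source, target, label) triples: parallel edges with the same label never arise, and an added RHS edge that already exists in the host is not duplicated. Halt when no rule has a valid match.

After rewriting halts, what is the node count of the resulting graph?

[0] host  ⇒  6 nodes, 7 edges  {0-q->1 2-p->0 2-p->3 2-q->3 2-p->4 5-p->0 5-p->2}
[1] R0 @ {0↦0, 1↦2, 2↦1}  ⇒  6 nodes, 6 edges  {0-q->1 2-p->3 2-q->3 2-p->4 5-p->0 5-p->2}
[2] R0 @ {0↦0, 1↦5, 2↦1}  ⇒  6 nodes, 5 edges  {0-q->1 2-p->3 2-q->3 2-p->4 5-p->2}
[3] R0 @ {0↦4, 1↦2, 2↦1}  ⇒  6 nodes, 4 edges  {0-q->1 2-p->3 2-q->3 5-p->2}
[4] R1 @ {0↦3, 1↦4, 2↦5, 3↦2}  ⇒  3 nodes, 1 edges  {0-q->1}
[5] R2 @ {0↦2, 1↦1, 2↦0}  ⇒  3 nodes, 0 edges  {∅}
halt: no rule applies after step 5
NF nodes: {0:B, 1:C, 2:D}

Answer: 3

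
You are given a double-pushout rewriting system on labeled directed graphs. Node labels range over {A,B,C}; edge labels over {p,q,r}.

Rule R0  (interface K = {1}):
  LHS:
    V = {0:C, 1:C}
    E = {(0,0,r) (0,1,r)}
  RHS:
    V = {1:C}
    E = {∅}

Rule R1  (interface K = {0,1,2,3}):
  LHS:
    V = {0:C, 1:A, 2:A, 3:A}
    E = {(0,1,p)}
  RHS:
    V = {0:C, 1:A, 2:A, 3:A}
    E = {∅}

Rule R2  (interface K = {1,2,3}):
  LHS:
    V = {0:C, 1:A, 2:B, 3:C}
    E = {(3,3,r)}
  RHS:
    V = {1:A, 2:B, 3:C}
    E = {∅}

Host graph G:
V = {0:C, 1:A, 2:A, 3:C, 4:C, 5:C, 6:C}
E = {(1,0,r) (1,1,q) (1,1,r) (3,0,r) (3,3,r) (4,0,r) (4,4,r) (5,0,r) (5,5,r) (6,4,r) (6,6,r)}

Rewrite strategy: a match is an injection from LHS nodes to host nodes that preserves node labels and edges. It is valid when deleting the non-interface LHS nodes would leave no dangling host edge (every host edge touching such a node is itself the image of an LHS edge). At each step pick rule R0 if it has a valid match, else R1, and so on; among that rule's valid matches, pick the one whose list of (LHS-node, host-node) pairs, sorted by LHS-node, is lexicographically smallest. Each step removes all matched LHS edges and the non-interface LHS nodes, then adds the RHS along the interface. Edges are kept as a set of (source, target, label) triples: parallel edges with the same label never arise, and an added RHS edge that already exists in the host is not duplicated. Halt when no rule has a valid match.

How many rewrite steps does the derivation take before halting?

Answer: 4

Rewrite trace:
initial: |V|=7 |E|=11  E = 1-r->0 1-q->1 1-r->1 3-r->0 3-r->3 4-r->0 4-r->4 5-r->0 5-r->5 6-r->4 6-r->6
step 1: apply R0 at {0↦3, 1↦0}  → |V|=6 |E|=9  E = 1-r->0 1-q->1 1-r->1 4-r->0 4-r->4 5-r->0 5-r->5 6-r->4 6-r->6
step 2: apply R0 at {0↦5, 1↦0}  → |V|=5 |E|=7  E = 1-r->0 1-q->1 1-r->1 4-r->0 4-r->4 6-r->4 6-r->6
step 3: apply R0 at {0↦6, 1↦4}  → |V|=4 |E|=5  E = 1-r->0 1-q->1 1-r->1 4-r->0 4-r->4
step 4: apply R0 at {0↦4, 1↦0}  → |V|=3 |E|=3  E = 1-r->0 1-q->1 1-r->1
normal form: no rule applies after step 4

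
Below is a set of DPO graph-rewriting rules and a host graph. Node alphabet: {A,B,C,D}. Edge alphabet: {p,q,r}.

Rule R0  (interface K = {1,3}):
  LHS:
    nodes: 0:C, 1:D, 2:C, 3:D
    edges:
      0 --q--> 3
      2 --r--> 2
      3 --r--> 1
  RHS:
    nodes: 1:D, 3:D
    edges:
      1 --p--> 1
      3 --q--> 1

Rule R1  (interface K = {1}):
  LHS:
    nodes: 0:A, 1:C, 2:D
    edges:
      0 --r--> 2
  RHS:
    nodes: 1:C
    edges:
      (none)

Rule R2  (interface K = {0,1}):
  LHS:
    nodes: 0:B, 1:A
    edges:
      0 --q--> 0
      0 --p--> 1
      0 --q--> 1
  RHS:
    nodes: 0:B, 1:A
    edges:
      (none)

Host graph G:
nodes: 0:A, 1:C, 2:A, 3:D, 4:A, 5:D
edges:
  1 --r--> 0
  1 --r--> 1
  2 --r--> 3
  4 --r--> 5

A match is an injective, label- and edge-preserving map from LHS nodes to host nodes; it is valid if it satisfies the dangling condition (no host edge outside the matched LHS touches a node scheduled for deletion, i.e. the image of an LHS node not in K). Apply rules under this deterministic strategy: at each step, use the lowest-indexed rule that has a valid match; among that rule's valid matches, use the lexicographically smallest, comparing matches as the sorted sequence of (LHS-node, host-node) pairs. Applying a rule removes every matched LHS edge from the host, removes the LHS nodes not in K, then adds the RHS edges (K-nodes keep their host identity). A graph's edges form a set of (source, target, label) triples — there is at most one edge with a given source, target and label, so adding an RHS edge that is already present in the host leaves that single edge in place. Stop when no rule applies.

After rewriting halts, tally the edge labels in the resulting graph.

Answer: r:2

Steps:
start.  V:6 E:4  edges: 1-r->0 1-r->1 2-r->3 4-r->5
1. fire R1 via {0↦2, 1↦1, 2↦3}  →  V:4 E:3  edges: 1-r->0 1-r->1 4-r->5
2. fire R1 via {0↦4, 1↦1, 2↦5}  →  V:2 E:2  edges: 1-r->0 1-r->1
normal form: no rule applies after step 2
NF edges: [(1, 0, 'r'), (1, 1, 'r')]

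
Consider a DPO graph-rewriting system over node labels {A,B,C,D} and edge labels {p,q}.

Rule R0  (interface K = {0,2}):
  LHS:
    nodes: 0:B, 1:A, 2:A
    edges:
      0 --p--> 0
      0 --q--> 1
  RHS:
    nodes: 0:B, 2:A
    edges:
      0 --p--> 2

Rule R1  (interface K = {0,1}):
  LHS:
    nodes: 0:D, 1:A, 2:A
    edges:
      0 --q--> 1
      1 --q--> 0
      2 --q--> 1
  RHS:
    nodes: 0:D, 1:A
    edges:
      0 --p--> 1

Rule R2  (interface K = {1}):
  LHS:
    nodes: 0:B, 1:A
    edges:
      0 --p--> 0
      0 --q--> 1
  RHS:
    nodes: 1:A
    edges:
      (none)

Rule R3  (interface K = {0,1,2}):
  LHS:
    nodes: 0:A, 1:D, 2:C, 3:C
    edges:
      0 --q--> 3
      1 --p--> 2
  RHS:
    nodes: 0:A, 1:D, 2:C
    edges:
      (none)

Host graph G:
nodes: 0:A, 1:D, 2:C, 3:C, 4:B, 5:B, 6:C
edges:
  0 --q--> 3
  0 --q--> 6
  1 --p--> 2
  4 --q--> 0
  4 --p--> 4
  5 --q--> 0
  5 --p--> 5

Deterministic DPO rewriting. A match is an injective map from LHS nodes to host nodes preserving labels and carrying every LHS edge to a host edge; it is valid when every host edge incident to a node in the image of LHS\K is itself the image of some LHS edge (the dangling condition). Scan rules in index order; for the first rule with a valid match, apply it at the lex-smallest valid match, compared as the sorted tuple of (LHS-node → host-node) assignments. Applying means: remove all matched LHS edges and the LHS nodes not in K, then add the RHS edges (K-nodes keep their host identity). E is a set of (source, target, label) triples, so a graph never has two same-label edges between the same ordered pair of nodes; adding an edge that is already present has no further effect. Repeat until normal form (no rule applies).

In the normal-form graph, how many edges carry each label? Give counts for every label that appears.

Answer: q:1

Steps:
initial: |V|=7 |E|=7  E = 0-q->3 0-q->6 1-p->2 4-q->0 4-p->4 5-q->0 5-p->5
step 1: apply R2 at {0↦4, 1↦0}  → |V|=6 |E|=5  E = 0-q->3 0-q->6 1-p->2 5-q->0 5-p->5
step 2: apply R2 at {0↦5, 1↦0}  → |V|=5 |E|=3  E = 0-q->3 0-q->6 1-p->2
step 3: apply R3 at {0↦0, 1↦1, 2↦2, 3↦3}  → |V|=4 |E|=1  E = 0-q->6
final graph: no rule applies after step 3
NF edges: [(0, 6, 'q')]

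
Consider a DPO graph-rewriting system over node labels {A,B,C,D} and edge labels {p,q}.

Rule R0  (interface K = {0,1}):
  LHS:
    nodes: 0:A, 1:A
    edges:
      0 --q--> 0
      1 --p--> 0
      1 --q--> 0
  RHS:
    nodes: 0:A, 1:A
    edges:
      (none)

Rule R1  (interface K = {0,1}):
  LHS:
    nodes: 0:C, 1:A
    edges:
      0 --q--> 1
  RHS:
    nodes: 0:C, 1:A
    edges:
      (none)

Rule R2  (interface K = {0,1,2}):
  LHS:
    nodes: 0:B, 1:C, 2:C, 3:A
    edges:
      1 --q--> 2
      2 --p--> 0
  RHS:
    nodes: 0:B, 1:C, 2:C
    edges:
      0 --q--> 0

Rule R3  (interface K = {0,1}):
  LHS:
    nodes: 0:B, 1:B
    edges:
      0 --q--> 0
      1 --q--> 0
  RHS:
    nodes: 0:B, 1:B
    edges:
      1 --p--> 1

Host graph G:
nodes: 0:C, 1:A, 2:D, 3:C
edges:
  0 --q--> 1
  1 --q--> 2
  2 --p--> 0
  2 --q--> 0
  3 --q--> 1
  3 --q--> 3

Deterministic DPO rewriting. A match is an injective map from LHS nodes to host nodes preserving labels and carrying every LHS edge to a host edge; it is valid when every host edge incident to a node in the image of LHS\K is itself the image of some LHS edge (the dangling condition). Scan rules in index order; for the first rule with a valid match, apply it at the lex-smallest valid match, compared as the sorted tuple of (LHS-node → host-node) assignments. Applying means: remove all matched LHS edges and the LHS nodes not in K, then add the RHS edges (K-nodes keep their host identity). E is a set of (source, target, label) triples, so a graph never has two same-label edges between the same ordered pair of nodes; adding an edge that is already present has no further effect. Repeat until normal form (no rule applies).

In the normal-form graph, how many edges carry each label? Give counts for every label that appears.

start.  V:4 E:6  edges: 0-q->1 1-q->2 2-p->0 2-q->0 3-q->1 3-q->3
1. fire R1 via {0↦0, 1↦1}  →  V:4 E:5  edges: 1-q->2 2-p->0 2-q->0 3-q->1 3-q->3
2. fire R1 via {0↦3, 1↦1}  →  V:4 E:4  edges: 1-q->2 2-p->0 2-q->0 3-q->3
halt: no rule applies after step 2
NF edges: [(1, 2, 'q'), (2, 0, 'p'), (2, 0, 'q'), (3, 3, 'q')]

Answer: p:1 q:3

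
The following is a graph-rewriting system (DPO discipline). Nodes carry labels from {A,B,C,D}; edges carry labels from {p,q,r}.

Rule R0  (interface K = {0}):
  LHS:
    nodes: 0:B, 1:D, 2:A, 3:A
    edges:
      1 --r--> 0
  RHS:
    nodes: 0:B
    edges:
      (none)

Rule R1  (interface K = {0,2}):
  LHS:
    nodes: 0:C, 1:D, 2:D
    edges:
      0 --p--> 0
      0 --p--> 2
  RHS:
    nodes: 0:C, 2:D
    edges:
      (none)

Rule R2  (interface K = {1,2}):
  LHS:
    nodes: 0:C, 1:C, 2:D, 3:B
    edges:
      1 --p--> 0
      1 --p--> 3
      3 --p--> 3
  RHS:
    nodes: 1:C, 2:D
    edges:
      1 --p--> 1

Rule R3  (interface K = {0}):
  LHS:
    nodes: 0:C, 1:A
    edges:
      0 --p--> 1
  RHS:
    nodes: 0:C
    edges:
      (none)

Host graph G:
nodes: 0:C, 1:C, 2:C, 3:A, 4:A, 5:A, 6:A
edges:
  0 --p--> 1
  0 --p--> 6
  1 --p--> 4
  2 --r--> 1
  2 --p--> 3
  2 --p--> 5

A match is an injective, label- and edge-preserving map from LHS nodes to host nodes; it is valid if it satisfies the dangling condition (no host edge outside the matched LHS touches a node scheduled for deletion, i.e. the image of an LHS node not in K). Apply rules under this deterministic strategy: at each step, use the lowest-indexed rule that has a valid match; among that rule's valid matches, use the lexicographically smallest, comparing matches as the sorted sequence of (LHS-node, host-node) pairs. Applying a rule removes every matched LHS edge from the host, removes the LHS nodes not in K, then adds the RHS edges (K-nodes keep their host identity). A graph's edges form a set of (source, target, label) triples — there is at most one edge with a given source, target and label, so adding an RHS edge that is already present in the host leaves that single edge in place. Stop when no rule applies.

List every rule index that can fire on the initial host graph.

Answer: [R3]

Rewrite trace:
R0: no valid match — LHS pattern not found
R1: no valid match — LHS pattern not found
R2: no valid match — LHS pattern not found
R3: 4 valid matches — {0↦0, 1↦6}, {0↦1, 1↦4}, {0↦2, 1↦3} (+1 more)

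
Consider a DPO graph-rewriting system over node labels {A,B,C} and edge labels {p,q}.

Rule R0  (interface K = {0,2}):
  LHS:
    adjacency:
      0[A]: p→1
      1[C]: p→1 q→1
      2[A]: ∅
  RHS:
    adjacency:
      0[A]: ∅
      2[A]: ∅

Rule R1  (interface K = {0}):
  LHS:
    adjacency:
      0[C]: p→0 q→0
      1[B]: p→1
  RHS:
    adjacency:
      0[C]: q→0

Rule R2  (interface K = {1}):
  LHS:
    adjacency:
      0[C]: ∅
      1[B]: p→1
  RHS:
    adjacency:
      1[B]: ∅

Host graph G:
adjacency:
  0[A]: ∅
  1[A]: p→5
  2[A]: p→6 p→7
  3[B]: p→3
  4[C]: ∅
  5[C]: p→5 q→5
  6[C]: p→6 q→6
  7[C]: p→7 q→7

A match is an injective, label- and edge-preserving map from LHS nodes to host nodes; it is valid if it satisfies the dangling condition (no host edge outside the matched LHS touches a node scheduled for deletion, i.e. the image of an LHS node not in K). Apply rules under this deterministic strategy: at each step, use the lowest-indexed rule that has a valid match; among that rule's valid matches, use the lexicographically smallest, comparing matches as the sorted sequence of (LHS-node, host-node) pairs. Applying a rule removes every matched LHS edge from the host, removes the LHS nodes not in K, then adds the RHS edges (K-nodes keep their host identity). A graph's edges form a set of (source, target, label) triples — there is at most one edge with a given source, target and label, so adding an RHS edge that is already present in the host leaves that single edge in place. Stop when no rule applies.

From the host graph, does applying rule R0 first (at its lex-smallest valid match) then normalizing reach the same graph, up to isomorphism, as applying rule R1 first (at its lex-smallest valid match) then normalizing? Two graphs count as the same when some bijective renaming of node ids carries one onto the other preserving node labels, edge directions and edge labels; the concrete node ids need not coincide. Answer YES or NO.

branch R0-first: apply at {0↦1, 1↦5, 2↦0} → |E|=7, then 3 more step(s) → NF |V|=4 |E|=0 V={0:A, 1:A, 2:A, 3:B} E=∅
branch R1-first: apply at {0↦5, 1↦3} → |E|=8, then 2 more step(s) → NF |V|=5 |E|=2 V={0:A, 1:A, 2:A, 4:C, 5:C} E=1-p->5 5-q->5
graphs not isomorphic

Answer: NO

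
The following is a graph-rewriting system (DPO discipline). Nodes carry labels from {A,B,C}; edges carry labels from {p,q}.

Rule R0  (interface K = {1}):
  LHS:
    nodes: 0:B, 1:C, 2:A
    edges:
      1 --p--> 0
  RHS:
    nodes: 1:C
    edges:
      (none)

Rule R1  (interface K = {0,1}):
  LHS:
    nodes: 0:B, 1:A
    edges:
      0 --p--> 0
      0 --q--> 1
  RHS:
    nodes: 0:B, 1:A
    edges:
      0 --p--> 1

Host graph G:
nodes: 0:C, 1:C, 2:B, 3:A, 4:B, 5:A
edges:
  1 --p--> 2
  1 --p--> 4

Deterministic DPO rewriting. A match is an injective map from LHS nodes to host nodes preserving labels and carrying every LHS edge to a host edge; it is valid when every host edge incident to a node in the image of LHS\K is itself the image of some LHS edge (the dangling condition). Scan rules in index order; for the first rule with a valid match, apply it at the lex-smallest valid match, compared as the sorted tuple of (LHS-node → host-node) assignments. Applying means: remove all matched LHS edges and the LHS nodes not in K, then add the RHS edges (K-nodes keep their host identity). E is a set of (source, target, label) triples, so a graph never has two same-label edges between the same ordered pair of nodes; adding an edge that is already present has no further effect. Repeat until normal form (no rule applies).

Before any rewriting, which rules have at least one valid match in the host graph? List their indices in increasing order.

Answer: [R0]

Rewrite trace:
R0: 4 valid matches — {0↦2, 1↦1, 2↦3}, {0↦2, 1↦1, 2↦5}, {0↦4, 1↦1, 2↦3} (+1 more)
R1: no valid match — LHS pattern not found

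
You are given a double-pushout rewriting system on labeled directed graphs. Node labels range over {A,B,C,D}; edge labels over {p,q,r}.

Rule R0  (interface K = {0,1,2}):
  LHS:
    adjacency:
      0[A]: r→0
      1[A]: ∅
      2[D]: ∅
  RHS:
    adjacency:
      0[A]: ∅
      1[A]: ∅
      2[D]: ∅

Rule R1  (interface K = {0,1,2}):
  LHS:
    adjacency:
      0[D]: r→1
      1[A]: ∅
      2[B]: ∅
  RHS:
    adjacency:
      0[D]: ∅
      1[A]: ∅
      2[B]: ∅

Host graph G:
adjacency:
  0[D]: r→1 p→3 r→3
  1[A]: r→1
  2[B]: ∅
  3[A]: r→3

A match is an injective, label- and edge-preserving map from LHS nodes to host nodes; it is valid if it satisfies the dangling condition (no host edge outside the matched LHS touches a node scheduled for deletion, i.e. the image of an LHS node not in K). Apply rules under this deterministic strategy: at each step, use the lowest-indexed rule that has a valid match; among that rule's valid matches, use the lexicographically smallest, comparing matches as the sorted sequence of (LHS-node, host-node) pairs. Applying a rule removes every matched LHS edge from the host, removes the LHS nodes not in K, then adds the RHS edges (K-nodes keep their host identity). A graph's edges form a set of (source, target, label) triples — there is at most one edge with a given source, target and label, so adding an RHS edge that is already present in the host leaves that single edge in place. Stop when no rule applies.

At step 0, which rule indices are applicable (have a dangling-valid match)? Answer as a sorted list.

R0: 2 valid matches — {0↦1, 1↦3, 2↦0}, {0↦3, 1↦1, 2↦0}
R1: 2 valid matches — {0↦0, 1↦1, 2↦2}, {0↦0, 1↦3, 2↦2}

Answer: [R0,R1]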